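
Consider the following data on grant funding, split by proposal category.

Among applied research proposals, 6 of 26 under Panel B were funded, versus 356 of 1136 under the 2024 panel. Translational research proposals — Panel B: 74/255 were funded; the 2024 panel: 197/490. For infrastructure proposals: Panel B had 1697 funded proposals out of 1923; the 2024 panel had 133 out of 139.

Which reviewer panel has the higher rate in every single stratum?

Applied research: Panel B 6/26 = 23.1%, the 2024 panel 356/1136 = 31.3% → the 2024 panel
Translational research: Panel B 74/255 = 29.0%, the 2024 panel 197/490 = 40.2% → the 2024 panel
Infrastructure: Panel B 1697/1923 = 88.2%, the 2024 panel 133/139 = 95.7% → the 2024 panel
The 2024 panel has the higher rate in all 3 groups.

the 2024 panel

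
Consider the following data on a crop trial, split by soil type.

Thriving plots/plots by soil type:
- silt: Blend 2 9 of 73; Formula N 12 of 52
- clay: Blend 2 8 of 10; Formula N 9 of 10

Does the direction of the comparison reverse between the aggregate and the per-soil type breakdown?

No

Silt: Blend 2 9/73 = 12.3%, Formula N 12/52 = 23.1% → Formula N
Clay: Blend 2 8/10 = 80.0%, Formula N 9/10 = 90.0% → Formula N
Overall: Blend 2 17/83 = 20.5%, Formula N 21/62 = 33.9% → Formula N
Formula N wins overall and in every soil group — no reversal.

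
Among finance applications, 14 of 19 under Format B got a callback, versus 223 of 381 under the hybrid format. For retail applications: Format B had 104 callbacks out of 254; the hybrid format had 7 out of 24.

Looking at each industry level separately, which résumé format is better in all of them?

Finance: Format B 14/19 = 73.7%, the hybrid format 223/381 = 58.5% → Format B
Retail: Format B 104/254 = 40.9%, the hybrid format 7/24 = 29.2% → Format B
Format B has the higher rate in both groups.

Format B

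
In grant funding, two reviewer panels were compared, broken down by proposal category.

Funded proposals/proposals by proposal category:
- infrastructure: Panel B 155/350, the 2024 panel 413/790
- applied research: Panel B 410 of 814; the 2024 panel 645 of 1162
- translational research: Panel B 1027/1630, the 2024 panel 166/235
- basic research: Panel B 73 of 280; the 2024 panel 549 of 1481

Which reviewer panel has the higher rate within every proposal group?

Infrastructure: Panel B 155/350 = 44.3%, the 2024 panel 413/790 = 52.3% → the 2024 panel
Applied research: Panel B 410/814 = 50.4%, the 2024 panel 645/1162 = 55.5% → the 2024 panel
Translational research: Panel B 1027/1630 = 63.0%, the 2024 panel 166/235 = 70.6% → the 2024 panel
Basic research: Panel B 73/280 = 26.1%, the 2024 panel 549/1481 = 37.1% → the 2024 panel
The 2024 panel has the higher rate in all 4 groups.

the 2024 panel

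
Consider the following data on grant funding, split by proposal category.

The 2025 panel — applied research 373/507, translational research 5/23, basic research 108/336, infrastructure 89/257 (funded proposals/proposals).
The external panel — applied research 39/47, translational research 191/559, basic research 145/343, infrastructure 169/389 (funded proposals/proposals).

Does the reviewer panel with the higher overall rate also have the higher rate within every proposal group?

Applied research: the 2025 panel 373/507 = 73.6%, the external panel 39/47 = 83.0% → the external panel
Translational research: the 2025 panel 5/23 = 21.7%, the external panel 191/559 = 34.2% → the external panel
Basic research: the 2025 panel 108/336 = 32.1%, the external panel 145/343 = 42.3% → the external panel
Infrastructure: the 2025 panel 89/257 = 34.6%, the external panel 169/389 = 43.4% → the external panel
Overall: the 2025 panel 575/1123 = 51.2%, the external panel 544/1338 = 40.7% → the 2025 panel
The external panel wins each proposal group but the 2025 panel wins overall — the comparison reverses. The external panel's proposals skew toward translational research, which has a lower base rate.

No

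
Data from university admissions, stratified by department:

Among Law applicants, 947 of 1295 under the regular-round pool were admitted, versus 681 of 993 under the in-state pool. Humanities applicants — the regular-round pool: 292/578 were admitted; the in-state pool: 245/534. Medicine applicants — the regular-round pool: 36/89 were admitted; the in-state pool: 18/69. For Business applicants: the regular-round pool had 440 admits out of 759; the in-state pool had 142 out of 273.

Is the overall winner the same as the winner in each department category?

Law: the regular-round pool 947/1295 = 73.1%, the in-state pool 681/993 = 68.6% → the regular-round pool
Humanities: the regular-round pool 292/578 = 50.5%, the in-state pool 245/534 = 45.9% → the regular-round pool
Medicine: the regular-round pool 36/89 = 40.4%, the in-state pool 18/69 = 26.1% → the regular-round pool
Business: the regular-round pool 440/759 = 58.0%, the in-state pool 142/273 = 52.0% → the regular-round pool
Overall: the regular-round pool 1715/2721 = 63.0%, the in-state pool 1086/1869 = 58.1% → the regular-round pool
The regular-round pool wins overall and in every department group — no reversal.

Yes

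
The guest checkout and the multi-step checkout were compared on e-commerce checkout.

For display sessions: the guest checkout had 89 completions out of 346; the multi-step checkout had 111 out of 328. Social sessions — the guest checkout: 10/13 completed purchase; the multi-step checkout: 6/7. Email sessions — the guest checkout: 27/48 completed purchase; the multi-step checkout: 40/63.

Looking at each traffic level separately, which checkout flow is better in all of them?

Display: the guest checkout 89/346 = 25.7%, the multi-step checkout 111/328 = 33.8% → the multi-step checkout
Social: the guest checkout 10/13 = 76.9%, the multi-step checkout 6/7 = 85.7% → the multi-step checkout
Email: the guest checkout 27/48 = 56.2%, the multi-step checkout 40/63 = 63.5% → the multi-step checkout
The multi-step checkout has the higher rate in all 3 groups.

the multi-step checkout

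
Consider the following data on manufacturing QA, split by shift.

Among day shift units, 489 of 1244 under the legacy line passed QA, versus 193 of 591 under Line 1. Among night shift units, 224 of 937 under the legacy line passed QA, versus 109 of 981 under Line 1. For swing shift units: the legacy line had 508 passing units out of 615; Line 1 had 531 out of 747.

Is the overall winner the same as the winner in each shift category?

Day shift: the legacy line 489/1244 = 39.3%, Line 1 193/591 = 32.7% → the legacy line
Night shift: the legacy line 224/937 = 23.9%, Line 1 109/981 = 11.1% → the legacy line
Swing shift: the legacy line 508/615 = 82.6%, Line 1 531/747 = 71.1% → the legacy line
Overall: the legacy line 1221/2796 = 43.7%, Line 1 833/2319 = 35.9% → the legacy line
The legacy line wins overall and in every shift group — no reversal.

Yes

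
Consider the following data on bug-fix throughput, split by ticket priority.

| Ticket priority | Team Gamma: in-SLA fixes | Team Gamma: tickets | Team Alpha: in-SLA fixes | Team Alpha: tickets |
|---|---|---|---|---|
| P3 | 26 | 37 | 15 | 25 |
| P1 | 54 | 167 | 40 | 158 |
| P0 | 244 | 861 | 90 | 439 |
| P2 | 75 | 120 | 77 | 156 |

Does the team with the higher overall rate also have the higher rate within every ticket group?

Yes

P3: Team Gamma 26/37 = 70.3%, Team Alpha 15/25 = 60.0% → Team Gamma
P1: Team Gamma 54/167 = 32.3%, Team Alpha 40/158 = 25.3% → Team Gamma
P0: Team Gamma 244/861 = 28.3%, Team Alpha 90/439 = 20.5% → Team Gamma
P2: Team Gamma 75/120 = 62.5%, Team Alpha 77/156 = 49.4% → Team Gamma
Overall: Team Gamma 399/1185 = 33.7%, Team Alpha 222/778 = 28.5% → Team Gamma
Team Gamma wins overall and in every ticket group — no reversal.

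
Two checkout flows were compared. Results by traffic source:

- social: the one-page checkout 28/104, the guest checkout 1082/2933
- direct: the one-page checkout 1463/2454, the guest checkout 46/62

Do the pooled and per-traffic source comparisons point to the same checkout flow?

Social: the one-page checkout 28/104 = 26.9%, the guest checkout 1082/2933 = 36.9% → the guest checkout
Direct: the one-page checkout 1463/2454 = 59.6%, the guest checkout 46/62 = 74.2% → the guest checkout
Overall: the one-page checkout 1491/2558 = 58.3%, the guest checkout 1128/2995 = 37.7% → the one-page checkout
The guest checkout wins each traffic group but the one-page checkout wins overall — the comparison reverses. The guest checkout's sessions skew toward social, which has a lower base rate.

No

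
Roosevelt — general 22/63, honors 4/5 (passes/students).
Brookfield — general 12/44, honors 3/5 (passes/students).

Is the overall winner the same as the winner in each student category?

General: Roosevelt 22/63 = 34.9%, Brookfield 12/44 = 27.3% → Roosevelt
Honors: Roosevelt 4/5 = 80.0%, Brookfield 3/5 = 60.0% → Roosevelt
Overall: Roosevelt 26/68 = 38.2%, Brookfield 15/49 = 30.6% → Roosevelt
Roosevelt wins overall and in every student group — no reversal.

Yes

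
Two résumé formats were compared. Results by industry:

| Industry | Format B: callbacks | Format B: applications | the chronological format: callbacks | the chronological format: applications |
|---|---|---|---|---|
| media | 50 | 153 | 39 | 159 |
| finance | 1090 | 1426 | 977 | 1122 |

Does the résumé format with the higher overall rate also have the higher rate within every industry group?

Media: Format B 50/153 = 32.7%, the chronological format 39/159 = 24.5% → Format B
Finance: Format B 1090/1426 = 76.4%, the chronological format 977/1122 = 87.1% → the chronological format
Overall: Format B 1140/1579 = 72.2%, the chronological format 1016/1281 = 79.3% → the chronological format
Neither sweeps: Format B wins 1 of 2 groups, the chronological format wins 1. The chronological format wins overall but not every group — no Simpson reversal.

No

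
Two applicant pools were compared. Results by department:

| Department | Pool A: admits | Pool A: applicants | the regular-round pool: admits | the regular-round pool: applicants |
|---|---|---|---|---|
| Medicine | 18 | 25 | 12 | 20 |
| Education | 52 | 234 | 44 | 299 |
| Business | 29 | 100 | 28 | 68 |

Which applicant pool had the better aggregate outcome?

Medicine: Pool A 18/25 = 72.0%, the regular-round pool 12/20 = 60.0% → Pool A
Education: Pool A 52/234 = 22.2%, the regular-round pool 44/299 = 14.7% → Pool A
Business: Pool A 29/100 = 29.0%, the regular-round pool 28/68 = 41.2% → the regular-round pool
Overall: Pool A 99/359 = 27.6%, the regular-round pool 84/387 = 21.7% → Pool A
(Neither sweeps every department group, but Pool A has the higher pooled rate.)

Pool A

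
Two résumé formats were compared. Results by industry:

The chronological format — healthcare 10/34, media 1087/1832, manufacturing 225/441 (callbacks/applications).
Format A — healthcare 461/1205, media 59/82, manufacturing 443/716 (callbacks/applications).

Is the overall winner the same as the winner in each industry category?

Healthcare: the chronological format 10/34 = 29.4%, Format A 461/1205 = 38.3% → Format A
Media: the chronological format 1087/1832 = 59.3%, Format A 59/82 = 72.0% → Format A
Manufacturing: the chronological format 225/441 = 51.0%, Format A 443/716 = 61.9% → Format A
Overall: the chronological format 1322/2307 = 57.3%, Format A 963/2003 = 48.1% → the chronological format
Format A wins each industry group but the chronological format wins overall — the comparison reverses. Format A's applications skew toward healthcare, which has a lower base rate.

No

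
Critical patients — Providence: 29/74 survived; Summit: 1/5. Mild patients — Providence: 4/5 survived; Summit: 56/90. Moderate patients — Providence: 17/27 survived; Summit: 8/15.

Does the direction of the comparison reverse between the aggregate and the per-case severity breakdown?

Critical: Providence 29/74 = 39.2%, Summit 1/5 = 20.0% → Providence
Mild: Providence 4/5 = 80.0%, Summit 56/90 = 62.2% → Providence
Moderate: Providence 17/27 = 63.0%, Summit 8/15 = 53.3% → Providence
Overall: Providence 50/106 = 47.2%, Summit 65/110 = 59.1% → Summit
Providence wins each case group but Summit wins overall — the comparison reverses. Providence's patients skew toward critical, which has a lower base rate.

Yes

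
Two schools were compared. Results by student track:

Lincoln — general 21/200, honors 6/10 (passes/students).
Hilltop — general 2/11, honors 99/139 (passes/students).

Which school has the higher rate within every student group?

Hilltop

General: Lincoln 21/200 = 10.5%, Hilltop 2/11 = 18.2% → Hilltop
Honors: Lincoln 6/10 = 60.0%, Hilltop 99/139 = 71.2% → Hilltop
Hilltop has the higher rate in both groups.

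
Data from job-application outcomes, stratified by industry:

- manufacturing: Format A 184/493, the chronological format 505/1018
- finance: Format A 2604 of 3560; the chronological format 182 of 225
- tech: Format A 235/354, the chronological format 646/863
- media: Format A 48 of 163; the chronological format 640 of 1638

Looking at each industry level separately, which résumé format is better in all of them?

the chronological format

Manufacturing: Format A 184/493 = 37.3%, the chronological format 505/1018 = 49.6% → the chronological format
Finance: Format A 2604/3560 = 73.1%, the chronological format 182/225 = 80.9% → the chronological format
Tech: Format A 235/354 = 66.4%, the chronological format 646/863 = 74.9% → the chronological format
Media: Format A 48/163 = 29.4%, the chronological format 640/1638 = 39.1% → the chronological format
The chronological format has the higher rate in all 4 groups.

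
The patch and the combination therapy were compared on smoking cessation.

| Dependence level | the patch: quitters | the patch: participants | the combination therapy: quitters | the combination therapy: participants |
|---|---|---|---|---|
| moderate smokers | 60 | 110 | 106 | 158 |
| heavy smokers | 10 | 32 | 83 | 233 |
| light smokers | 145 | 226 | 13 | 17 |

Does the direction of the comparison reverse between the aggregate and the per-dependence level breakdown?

Moderate smokers: the patch 60/110 = 54.5%, the combination therapy 106/158 = 67.1% → the combination therapy
Heavy smokers: the patch 10/32 = 31.2%, the combination therapy 83/233 = 35.6% → the combination therapy
Light smokers: the patch 145/226 = 64.2%, the combination therapy 13/17 = 76.5% → the combination therapy
Overall: the patch 215/368 = 58.4%, the combination therapy 202/408 = 49.5% → the patch
The combination therapy wins each dependence group but the patch wins overall — the comparison reverses. The combination therapy's participants skew toward heavy smokers, which has a lower base rate.

Yes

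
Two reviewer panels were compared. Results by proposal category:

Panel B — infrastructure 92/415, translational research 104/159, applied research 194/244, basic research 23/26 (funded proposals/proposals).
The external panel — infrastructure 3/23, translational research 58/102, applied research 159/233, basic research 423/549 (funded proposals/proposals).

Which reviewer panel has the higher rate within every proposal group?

Panel B

Infrastructure: Panel B 92/415 = 22.2%, the external panel 3/23 = 13.0% → Panel B
Translational research: Panel B 104/159 = 65.4%, the external panel 58/102 = 56.9% → Panel B
Applied research: Panel B 194/244 = 79.5%, the external panel 159/233 = 68.2% → Panel B
Basic research: Panel B 23/26 = 88.5%, the external panel 423/549 = 77.0% → Panel B
Panel B has the higher rate in all 4 groups.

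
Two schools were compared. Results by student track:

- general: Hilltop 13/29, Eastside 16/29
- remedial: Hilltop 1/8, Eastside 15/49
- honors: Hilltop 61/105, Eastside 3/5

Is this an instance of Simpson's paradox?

General: Hilltop 13/29 = 44.8%, Eastside 16/29 = 55.2% → Eastside
Remedial: Hilltop 1/8 = 12.5%, Eastside 15/49 = 30.6% → Eastside
Honors: Hilltop 61/105 = 58.1%, Eastside 3/5 = 60.0% → Eastside
Overall: Hilltop 75/142 = 52.8%, Eastside 34/83 = 41.0% → Hilltop
Eastside wins each student group but Hilltop wins overall — the comparison reverses. Eastside's students skew toward remedial, which has a lower base rate.

Yes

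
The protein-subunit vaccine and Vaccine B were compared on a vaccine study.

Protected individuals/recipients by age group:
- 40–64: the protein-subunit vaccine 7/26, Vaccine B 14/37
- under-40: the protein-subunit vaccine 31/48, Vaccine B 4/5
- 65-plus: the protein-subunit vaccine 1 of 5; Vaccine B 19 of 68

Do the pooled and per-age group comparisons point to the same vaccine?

40–64: the protein-subunit vaccine 7/26 = 26.9%, Vaccine B 14/37 = 37.8% → Vaccine B
Under-40: the protein-subunit vaccine 31/48 = 64.6%, Vaccine B 4/5 = 80.0% → Vaccine B
65-plus: the protein-subunit vaccine 1/5 = 20.0%, Vaccine B 19/68 = 27.9% → Vaccine B
Overall: the protein-subunit vaccine 39/79 = 49.4%, Vaccine B 37/110 = 33.6% → the protein-subunit vaccine
Vaccine B wins each age group but the protein-subunit vaccine wins overall — the comparison reverses. Vaccine B's recipients skew toward 65-plus, which has a lower base rate.

No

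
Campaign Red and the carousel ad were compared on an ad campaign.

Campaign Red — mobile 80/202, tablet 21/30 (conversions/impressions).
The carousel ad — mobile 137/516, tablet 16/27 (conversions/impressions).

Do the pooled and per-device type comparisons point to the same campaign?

Yes

Mobile: Campaign Red 80/202 = 39.6%, the carousel ad 137/516 = 26.6% → Campaign Red
Tablet: Campaign Red 21/30 = 70.0%, the carousel ad 16/27 = 59.3% → Campaign Red
Overall: Campaign Red 101/232 = 43.5%, the carousel ad 153/543 = 28.2% → Campaign Red
Campaign Red wins overall and in every device group — no reversal.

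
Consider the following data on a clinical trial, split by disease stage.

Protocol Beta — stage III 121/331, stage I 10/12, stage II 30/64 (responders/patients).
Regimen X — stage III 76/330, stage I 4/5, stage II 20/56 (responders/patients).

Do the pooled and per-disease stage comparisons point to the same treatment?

Stage III: Protocol Beta 121/331 = 36.6%, Regimen X 76/330 = 23.0% → Protocol Beta
Stage I: Protocol Beta 10/12 = 83.3%, Regimen X 4/5 = 80.0% → Protocol Beta
Stage II: Protocol Beta 30/64 = 46.9%, Regimen X 20/56 = 35.7% → Protocol Beta
Overall: Protocol Beta 161/407 = 39.6%, Regimen X 100/391 = 25.6% → Protocol Beta
Protocol Beta wins overall and in every disease group — no reversal.

Yes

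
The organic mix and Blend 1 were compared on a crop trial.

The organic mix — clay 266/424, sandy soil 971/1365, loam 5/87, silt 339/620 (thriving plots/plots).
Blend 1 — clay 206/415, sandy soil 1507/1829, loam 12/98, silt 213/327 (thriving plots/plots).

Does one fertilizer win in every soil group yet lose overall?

Clay: the organic mix 266/424 = 62.7%, Blend 1 206/415 = 49.6% → the organic mix
Sandy soil: the organic mix 971/1365 = 71.1%, Blend 1 1507/1829 = 82.4% → Blend 1
Loam: the organic mix 5/87 = 5.7%, Blend 1 12/98 = 12.2% → Blend 1
Silt: the organic mix 339/620 = 54.7%, Blend 1 213/327 = 65.1% → Blend 1
Overall: the organic mix 1581/2496 = 63.3%, Blend 1 1938/2669 = 72.6% → Blend 1
Neither sweeps: the organic mix wins 1 of 4 groups, Blend 1 wins 3. Blend 1 wins overall but not every group — no Simpson reversal.

No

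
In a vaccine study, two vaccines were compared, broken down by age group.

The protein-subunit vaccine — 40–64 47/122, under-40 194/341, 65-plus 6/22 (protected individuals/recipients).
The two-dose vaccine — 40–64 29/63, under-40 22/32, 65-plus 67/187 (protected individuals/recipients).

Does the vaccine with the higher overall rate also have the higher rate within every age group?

40–64: the protein-subunit vaccine 47/122 = 38.5%, the two-dose vaccine 29/63 = 46.0% → the two-dose vaccine
Under-40: the protein-subunit vaccine 194/341 = 56.9%, the two-dose vaccine 22/32 = 68.8% → the two-dose vaccine
65-plus: the protein-subunit vaccine 6/22 = 27.3%, the two-dose vaccine 67/187 = 35.8% → the two-dose vaccine
Overall: the protein-subunit vaccine 247/485 = 50.9%, the two-dose vaccine 118/282 = 41.8% → the protein-subunit vaccine
The two-dose vaccine wins each age group but the protein-subunit vaccine wins overall — the comparison reverses. The two-dose vaccine's recipients skew toward 65-plus, which has a lower base rate.

No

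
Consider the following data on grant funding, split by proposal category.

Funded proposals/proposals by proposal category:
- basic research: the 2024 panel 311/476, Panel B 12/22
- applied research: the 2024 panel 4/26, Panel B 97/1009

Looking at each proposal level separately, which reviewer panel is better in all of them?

the 2024 panel

Basic research: the 2024 panel 311/476 = 65.3%, Panel B 12/22 = 54.5% → the 2024 panel
Applied research: the 2024 panel 4/26 = 15.4%, Panel B 97/1009 = 9.6% → the 2024 panel
The 2024 panel has the higher rate in both groups.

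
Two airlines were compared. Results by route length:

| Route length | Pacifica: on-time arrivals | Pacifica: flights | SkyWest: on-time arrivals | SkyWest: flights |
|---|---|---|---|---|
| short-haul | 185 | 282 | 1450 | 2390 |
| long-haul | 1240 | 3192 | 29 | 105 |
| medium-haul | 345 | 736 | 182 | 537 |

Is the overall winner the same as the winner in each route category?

No

Short-haul: Pacifica 185/282 = 65.6%, SkyWest 1450/2390 = 60.7% → Pacifica
Long-haul: Pacifica 1240/3192 = 38.8%, SkyWest 29/105 = 27.6% → Pacifica
Medium-haul: Pacifica 345/736 = 46.9%, SkyWest 182/537 = 33.9% → Pacifica
Overall: Pacifica 1770/4210 = 42.0%, SkyWest 1661/3032 = 54.8% → SkyWest
Pacifica wins each route group but SkyWest wins overall — the comparison reverses. Pacifica's flights skew toward long-haul, which has a lower base rate.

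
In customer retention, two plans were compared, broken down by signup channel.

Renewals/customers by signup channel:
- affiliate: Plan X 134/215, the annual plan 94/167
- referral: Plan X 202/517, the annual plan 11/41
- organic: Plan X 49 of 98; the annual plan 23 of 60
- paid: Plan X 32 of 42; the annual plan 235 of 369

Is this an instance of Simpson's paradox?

Affiliate: Plan X 134/215 = 62.3%, the annual plan 94/167 = 56.3% → Plan X
Referral: Plan X 202/517 = 39.1%, the annual plan 11/41 = 26.8% → Plan X
Organic: Plan X 49/98 = 50.0%, the annual plan 23/60 = 38.3% → Plan X
Paid: Plan X 32/42 = 76.2%, the annual plan 235/369 = 63.7% → Plan X
Overall: Plan X 417/872 = 47.8%, the annual plan 363/637 = 57.0% → the annual plan
Plan X wins each signup group but the annual plan wins overall — the comparison reverses. Plan X's customers skew toward referral, which has a lower base rate.

Yes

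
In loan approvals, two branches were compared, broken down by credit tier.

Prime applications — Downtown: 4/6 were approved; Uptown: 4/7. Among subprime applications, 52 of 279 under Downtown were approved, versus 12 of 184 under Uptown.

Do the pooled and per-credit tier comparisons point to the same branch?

Prime: Downtown 4/6 = 66.7%, Uptown 4/7 = 57.1% → Downtown
Subprime: Downtown 52/279 = 18.6%, Uptown 12/184 = 6.5% → Downtown
Overall: Downtown 56/285 = 19.6%, Uptown 16/191 = 8.4% → Downtown
Downtown wins overall and in every credit group — no reversal.

Yes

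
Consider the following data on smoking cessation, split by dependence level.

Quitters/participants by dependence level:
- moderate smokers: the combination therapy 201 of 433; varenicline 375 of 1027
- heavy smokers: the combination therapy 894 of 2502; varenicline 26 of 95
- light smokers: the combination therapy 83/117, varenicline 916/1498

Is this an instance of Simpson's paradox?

Yes

Moderate smokers: the combination therapy 201/433 = 46.4%, varenicline 375/1027 = 36.5% → the combination therapy
Heavy smokers: the combination therapy 894/2502 = 35.7%, varenicline 26/95 = 27.4% → the combination therapy
Light smokers: the combination therapy 83/117 = 70.9%, varenicline 916/1498 = 61.1% → the combination therapy
Overall: the combination therapy 1178/3052 = 38.6%, varenicline 1317/2620 = 50.3% → varenicline
The combination therapy wins each dependence group but varenicline wins overall — the comparison reverses. The combination therapy's participants skew toward heavy smokers, which has a lower base rate.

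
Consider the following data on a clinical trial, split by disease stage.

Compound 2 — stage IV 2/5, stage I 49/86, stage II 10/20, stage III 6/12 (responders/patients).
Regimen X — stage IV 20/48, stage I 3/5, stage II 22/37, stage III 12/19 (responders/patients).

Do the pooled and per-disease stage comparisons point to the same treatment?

No

Stage IV: Compound 2 2/5 = 40.0%, Regimen X 20/48 = 41.7% → Regimen X
Stage I: Compound 2 49/86 = 57.0%, Regimen X 3/5 = 60.0% → Regimen X
Stage II: Compound 2 10/20 = 50.0%, Regimen X 22/37 = 59.5% → Regimen X
Stage III: Compound 2 6/12 = 50.0%, Regimen X 12/19 = 63.2% → Regimen X
Overall: Compound 2 67/123 = 54.5%, Regimen X 57/109 = 52.3% → Compound 2
Regimen X wins each disease group but Compound 2 wins overall — the comparison reverses. Regimen X's patients skew toward stage IV, which has a lower base rate.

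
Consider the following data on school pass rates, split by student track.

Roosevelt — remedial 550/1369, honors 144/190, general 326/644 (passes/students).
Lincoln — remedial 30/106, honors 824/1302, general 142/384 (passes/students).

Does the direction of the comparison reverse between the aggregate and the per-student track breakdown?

Remedial: Roosevelt 550/1369 = 40.2%, Lincoln 30/106 = 28.3% → Roosevelt
Honors: Roosevelt 144/190 = 75.8%, Lincoln 824/1302 = 63.3% → Roosevelt
General: Roosevelt 326/644 = 50.6%, Lincoln 142/384 = 37.0% → Roosevelt
Overall: Roosevelt 1020/2203 = 46.3%, Lincoln 996/1792 = 55.6% → Lincoln
Roosevelt wins each student group but Lincoln wins overall — the comparison reverses. Roosevelt's students skew toward remedial, which has a lower base rate.

Yes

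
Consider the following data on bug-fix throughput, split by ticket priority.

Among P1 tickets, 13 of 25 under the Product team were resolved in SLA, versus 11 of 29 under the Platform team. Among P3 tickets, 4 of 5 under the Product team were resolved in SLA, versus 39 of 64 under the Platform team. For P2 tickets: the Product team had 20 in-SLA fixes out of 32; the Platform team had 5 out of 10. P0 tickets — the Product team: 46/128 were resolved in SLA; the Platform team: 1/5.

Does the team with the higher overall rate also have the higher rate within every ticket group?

P1: the Product team 13/25 = 52.0%, the Platform team 11/29 = 37.9% → the Product team
P3: the Product team 4/5 = 80.0%, the Platform team 39/64 = 60.9% → the Product team
P2: the Product team 20/32 = 62.5%, the Platform team 5/10 = 50.0% → the Product team
P0: the Product team 46/128 = 35.9%, the Platform team 1/5 = 20.0% → the Product team
Overall: the Product team 83/190 = 43.7%, the Platform team 56/108 = 51.9% → the Platform team
The Product team wins each ticket group but the Platform team wins overall — the comparison reverses. The Product team's tickets skew toward P0, which has a lower base rate.

No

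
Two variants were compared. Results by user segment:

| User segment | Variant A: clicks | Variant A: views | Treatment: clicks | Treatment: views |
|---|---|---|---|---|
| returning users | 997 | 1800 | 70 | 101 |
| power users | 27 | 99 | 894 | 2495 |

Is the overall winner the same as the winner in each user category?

Returning users: Variant A 997/1800 = 55.4%, Treatment 70/101 = 69.3% → Treatment
Power users: Variant A 27/99 = 27.3%, Treatment 894/2495 = 35.8% → Treatment
Overall: Variant A 1024/1899 = 53.9%, Treatment 964/2596 = 37.1% → Variant A
Treatment wins each user group but Variant A wins overall — the comparison reverses. Treatment's views skew toward power users, which has a lower base rate.

No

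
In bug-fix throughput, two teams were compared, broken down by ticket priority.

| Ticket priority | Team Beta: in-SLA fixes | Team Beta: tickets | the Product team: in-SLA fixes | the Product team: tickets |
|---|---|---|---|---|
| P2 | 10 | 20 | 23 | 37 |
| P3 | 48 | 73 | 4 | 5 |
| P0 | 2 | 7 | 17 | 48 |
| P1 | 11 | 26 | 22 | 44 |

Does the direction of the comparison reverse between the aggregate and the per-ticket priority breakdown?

Yes

P2: Team Beta 10/20 = 50.0%, the Product team 23/37 = 62.2% → the Product team
P3: Team Beta 48/73 = 65.8%, the Product team 4/5 = 80.0% → the Product team
P0: Team Beta 2/7 = 28.6%, the Product team 17/48 = 35.4% → the Product team
P1: Team Beta 11/26 = 42.3%, the Product team 22/44 = 50.0% → the Product team
Overall: Team Beta 71/126 = 56.3%, the Product team 66/134 = 49.3% → Team Beta
The Product team wins each ticket group but Team Beta wins overall — the comparison reverses. The Product team's tickets skew toward P0, which has a lower base rate.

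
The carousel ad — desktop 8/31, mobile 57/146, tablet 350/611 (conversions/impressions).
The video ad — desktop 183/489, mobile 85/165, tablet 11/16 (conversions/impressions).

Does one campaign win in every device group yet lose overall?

Desktop: the carousel ad 8/31 = 25.8%, the video ad 183/489 = 37.4% → the video ad
Mobile: the carousel ad 57/146 = 39.0%, the video ad 85/165 = 51.5% → the video ad
Tablet: the carousel ad 350/611 = 57.3%, the video ad 11/16 = 68.8% → the video ad
Overall: the carousel ad 415/788 = 52.7%, the video ad 279/670 = 41.6% → the carousel ad
The video ad wins each device group but the carousel ad wins overall — the comparison reverses. The video ad's impressions skew toward desktop, which has a lower base rate.

Yes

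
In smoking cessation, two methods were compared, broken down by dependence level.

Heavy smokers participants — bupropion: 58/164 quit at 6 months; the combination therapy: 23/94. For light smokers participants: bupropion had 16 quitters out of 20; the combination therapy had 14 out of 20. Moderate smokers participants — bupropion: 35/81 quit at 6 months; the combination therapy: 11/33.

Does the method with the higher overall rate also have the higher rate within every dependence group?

Heavy smokers: bupropion 58/164 = 35.4%, the combination therapy 23/94 = 24.5% → bupropion
Light smokers: bupropion 16/20 = 80.0%, the combination therapy 14/20 = 70.0% → bupropion
Moderate smokers: bupropion 35/81 = 43.2%, the combination therapy 11/33 = 33.3% → bupropion
Overall: bupropion 109/265 = 41.1%, the combination therapy 48/147 = 32.7% → bupropion
Bupropion wins overall and in every dependence group — no reversal.

Yes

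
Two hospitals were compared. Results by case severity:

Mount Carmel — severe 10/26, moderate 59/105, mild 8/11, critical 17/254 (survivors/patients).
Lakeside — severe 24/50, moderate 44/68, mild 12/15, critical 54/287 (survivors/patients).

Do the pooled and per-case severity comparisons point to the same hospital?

Yes

Severe: Mount Carmel 10/26 = 38.5%, Lakeside 24/50 = 48.0% → Lakeside
Moderate: Mount Carmel 59/105 = 56.2%, Lakeside 44/68 = 64.7% → Lakeside
Mild: Mount Carmel 8/11 = 72.7%, Lakeside 12/15 = 80.0% → Lakeside
Critical: Mount Carmel 17/254 = 6.7%, Lakeside 54/287 = 18.8% → Lakeside
Overall: Mount Carmel 94/396 = 23.7%, Lakeside 134/420 = 31.9% → Lakeside
Lakeside wins overall and in every case group — no reversal.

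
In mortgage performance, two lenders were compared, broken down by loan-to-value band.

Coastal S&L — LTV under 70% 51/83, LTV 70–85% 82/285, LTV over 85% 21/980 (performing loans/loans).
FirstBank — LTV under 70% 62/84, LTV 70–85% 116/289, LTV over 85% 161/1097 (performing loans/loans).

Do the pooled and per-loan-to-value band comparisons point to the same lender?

Yes

LTV under 70%: Coastal S&L 51/83 = 61.4%, FirstBank 62/84 = 73.8% → FirstBank
LTV 70–85%: Coastal S&L 82/285 = 28.8%, FirstBank 116/289 = 40.1% → FirstBank
LTV over 85%: Coastal S&L 21/980 = 2.1%, FirstBank 161/1097 = 14.7% → FirstBank
Overall: Coastal S&L 154/1348 = 11.4%, FirstBank 339/1470 = 23.1% → FirstBank
FirstBank wins overall and in every loan-to-value group — no reversal.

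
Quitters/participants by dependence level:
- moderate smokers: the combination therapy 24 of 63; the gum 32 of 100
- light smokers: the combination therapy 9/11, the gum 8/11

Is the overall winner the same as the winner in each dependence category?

Moderate smokers: the combination therapy 24/63 = 38.1%, the gum 32/100 = 32.0% → the combination therapy
Light smokers: the combination therapy 9/11 = 81.8%, the gum 8/11 = 72.7% → the combination therapy
Overall: the combination therapy 33/74 = 44.6%, the gum 40/111 = 36.0% → the combination therapy
The combination therapy wins overall and in every dependence group — no reversal.

Yes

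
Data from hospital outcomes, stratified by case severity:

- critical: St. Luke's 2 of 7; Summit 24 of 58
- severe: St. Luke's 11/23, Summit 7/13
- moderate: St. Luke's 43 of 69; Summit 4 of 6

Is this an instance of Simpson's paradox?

Yes

Critical: St. Luke's 2/7 = 28.6%, Summit 24/58 = 41.4% → Summit
Severe: St. Luke's 11/23 = 47.8%, Summit 7/13 = 53.8% → Summit
Moderate: St. Luke's 43/69 = 62.3%, Summit 4/6 = 66.7% → Summit
Overall: St. Luke's 56/99 = 56.6%, Summit 35/77 = 45.5% → St. Luke's
Summit wins each case group but St. Luke's wins overall — the comparison reverses. Summit's patients skew toward critical, which has a lower base rate.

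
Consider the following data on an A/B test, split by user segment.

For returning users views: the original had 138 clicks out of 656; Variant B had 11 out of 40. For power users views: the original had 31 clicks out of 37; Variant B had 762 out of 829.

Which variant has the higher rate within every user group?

Variant B

Returning users: the original 138/656 = 21.0%, Variant B 11/40 = 27.5% → Variant B
Power users: the original 31/37 = 83.8%, Variant B 762/829 = 91.9% → Variant B
Variant B has the higher rate in both groups.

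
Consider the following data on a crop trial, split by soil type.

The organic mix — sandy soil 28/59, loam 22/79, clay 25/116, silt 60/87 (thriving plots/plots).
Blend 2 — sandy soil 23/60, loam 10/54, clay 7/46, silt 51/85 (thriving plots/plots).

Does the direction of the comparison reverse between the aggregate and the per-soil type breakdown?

Sandy soil: the organic mix 28/59 = 47.5%, Blend 2 23/60 = 38.3% → the organic mix
Loam: the organic mix 22/79 = 27.8%, Blend 2 10/54 = 18.5% → the organic mix
Clay: the organic mix 25/116 = 21.6%, Blend 2 7/46 = 15.2% → the organic mix
Silt: the organic mix 60/87 = 69.0%, Blend 2 51/85 = 60.0% → the organic mix
Overall: the organic mix 135/341 = 39.6%, Blend 2 91/245 = 37.1% → the organic mix
The organic mix wins overall and in every soil group — no reversal.

No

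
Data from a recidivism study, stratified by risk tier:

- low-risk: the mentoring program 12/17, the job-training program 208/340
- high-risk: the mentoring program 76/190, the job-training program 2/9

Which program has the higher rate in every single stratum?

Low-risk: the mentoring program 12/17 = 70.6%, the job-training program 208/340 = 61.2% → the mentoring program
High-risk: the mentoring program 76/190 = 40.0%, the job-training program 2/9 = 22.2% → the mentoring program
The mentoring program has the higher rate in both groups.

the mentoring program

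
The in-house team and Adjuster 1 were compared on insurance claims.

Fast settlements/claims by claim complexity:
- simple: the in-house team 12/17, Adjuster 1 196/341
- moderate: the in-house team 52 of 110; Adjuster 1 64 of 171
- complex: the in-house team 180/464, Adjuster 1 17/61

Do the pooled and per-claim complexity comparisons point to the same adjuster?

Simple: the in-house team 12/17 = 70.6%, Adjuster 1 196/341 = 57.5% → the in-house team
Moderate: the in-house team 52/110 = 47.3%, Adjuster 1 64/171 = 37.4% → the in-house team
Complex: the in-house team 180/464 = 38.8%, Adjuster 1 17/61 = 27.9% → the in-house team
Overall: the in-house team 244/591 = 41.3%, Adjuster 1 277/573 = 48.3% → Adjuster 1
The in-house team wins each claim group but Adjuster 1 wins overall — the comparison reverses. The in-house team's claims skew toward complex, which has a lower base rate.

No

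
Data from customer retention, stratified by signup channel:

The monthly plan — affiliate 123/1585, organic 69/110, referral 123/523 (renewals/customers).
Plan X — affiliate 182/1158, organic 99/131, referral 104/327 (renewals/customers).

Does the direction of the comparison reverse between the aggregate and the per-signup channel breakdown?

No

Affiliate: the monthly plan 123/1585 = 7.8%, Plan X 182/1158 = 15.7% → Plan X
Organic: the monthly plan 69/110 = 62.7%, Plan X 99/131 = 75.6% → Plan X
Referral: the monthly plan 123/523 = 23.5%, Plan X 104/327 = 31.8% → Plan X
Overall: the monthly plan 315/2218 = 14.2%, Plan X 385/1616 = 23.8% → Plan X
Plan X wins overall and in every signup group — no reversal.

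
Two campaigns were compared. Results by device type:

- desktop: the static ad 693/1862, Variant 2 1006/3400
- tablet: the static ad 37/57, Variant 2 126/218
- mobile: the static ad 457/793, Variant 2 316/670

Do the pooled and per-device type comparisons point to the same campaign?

Desktop: the static ad 693/1862 = 37.2%, Variant 2 1006/3400 = 29.6% → the static ad
Tablet: the static ad 37/57 = 64.9%, Variant 2 126/218 = 57.8% → the static ad
Mobile: the static ad 457/793 = 57.6%, Variant 2 316/670 = 47.2% → the static ad
Overall: the static ad 1187/2712 = 43.8%, Variant 2 1448/4288 = 33.8% → the static ad
The static ad wins overall and in every device group — no reversal.

Yes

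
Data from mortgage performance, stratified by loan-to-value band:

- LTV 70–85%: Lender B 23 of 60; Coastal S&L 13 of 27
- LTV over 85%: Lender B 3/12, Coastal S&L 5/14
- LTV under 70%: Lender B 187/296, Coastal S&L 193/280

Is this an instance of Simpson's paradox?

LTV 70–85%: Lender B 23/60 = 38.3%, Coastal S&L 13/27 = 48.1% → Coastal S&L
LTV over 85%: Lender B 3/12 = 25.0%, Coastal S&L 5/14 = 35.7% → Coastal S&L
LTV under 70%: Lender B 187/296 = 63.2%, Coastal S&L 193/280 = 68.9% → Coastal S&L
Overall: Lender B 213/368 = 57.9%, Coastal S&L 211/321 = 65.7% → Coastal S&L
Coastal S&L wins overall and in every loan-to-value group — no reversal.

No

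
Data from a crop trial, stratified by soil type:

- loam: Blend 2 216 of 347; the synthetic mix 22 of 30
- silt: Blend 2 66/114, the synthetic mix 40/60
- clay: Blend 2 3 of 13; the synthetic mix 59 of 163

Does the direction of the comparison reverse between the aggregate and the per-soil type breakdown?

Loam: Blend 2 216/347 = 62.2%, the synthetic mix 22/30 = 73.3% → the synthetic mix
Silt: Blend 2 66/114 = 57.9%, the synthetic mix 40/60 = 66.7% → the synthetic mix
Clay: Blend 2 3/13 = 23.1%, the synthetic mix 59/163 = 36.2% → the synthetic mix
Overall: Blend 2 285/474 = 60.1%, the synthetic mix 121/253 = 47.8% → Blend 2
The synthetic mix wins each soil group but Blend 2 wins overall — the comparison reverses. The synthetic mix's plots skew toward clay, which has a lower base rate.

Yes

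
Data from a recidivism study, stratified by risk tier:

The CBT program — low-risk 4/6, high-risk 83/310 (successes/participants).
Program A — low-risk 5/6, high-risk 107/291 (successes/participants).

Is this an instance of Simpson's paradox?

No

Low-risk: the CBT program 4/6 = 66.7%, Program A 5/6 = 83.3% → Program A
High-risk: the CBT program 83/310 = 26.8%, Program A 107/291 = 36.8% → Program A
Overall: the CBT program 87/316 = 27.5%, Program A 112/297 = 37.7% → Program A
Program A wins overall and in every risk group — no reversal.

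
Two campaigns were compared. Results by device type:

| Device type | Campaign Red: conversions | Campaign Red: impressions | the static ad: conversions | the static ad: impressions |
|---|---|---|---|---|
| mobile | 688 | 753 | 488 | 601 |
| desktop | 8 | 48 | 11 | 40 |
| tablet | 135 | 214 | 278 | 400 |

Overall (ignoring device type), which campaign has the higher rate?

Mobile: Campaign Red 688/753 = 91.4%, the static ad 488/601 = 81.2% → Campaign Red
Desktop: Campaign Red 8/48 = 16.7%, the static ad 11/40 = 27.5% → the static ad
Tablet: Campaign Red 135/214 = 63.1%, the static ad 278/400 = 69.5% → the static ad
Overall: Campaign Red 831/1015 = 81.9%, the static ad 777/1041 = 74.6% → Campaign Red
(Neither sweeps every device group, but Campaign Red has the higher pooled rate.)

Campaign Red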